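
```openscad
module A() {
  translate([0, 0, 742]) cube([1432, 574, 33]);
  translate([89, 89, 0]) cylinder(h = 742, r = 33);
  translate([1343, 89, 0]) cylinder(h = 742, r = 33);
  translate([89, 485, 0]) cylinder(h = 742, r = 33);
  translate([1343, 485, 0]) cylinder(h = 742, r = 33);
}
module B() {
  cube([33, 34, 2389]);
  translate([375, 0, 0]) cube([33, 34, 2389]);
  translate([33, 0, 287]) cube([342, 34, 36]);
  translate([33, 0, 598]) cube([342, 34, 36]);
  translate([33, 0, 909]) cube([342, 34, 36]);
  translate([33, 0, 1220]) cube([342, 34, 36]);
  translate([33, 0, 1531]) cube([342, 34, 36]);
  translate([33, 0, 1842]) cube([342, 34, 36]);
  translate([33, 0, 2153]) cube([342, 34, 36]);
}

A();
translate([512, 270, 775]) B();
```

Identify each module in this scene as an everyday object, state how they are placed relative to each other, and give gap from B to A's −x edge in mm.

The ladder's min-x is at 512; the table's min-x is 0; gap = 512 mm.

A is a table. B is a ladder. The ladder is on top of the table, centred. The gap from the ladder to the table's −x edge is 512 mm.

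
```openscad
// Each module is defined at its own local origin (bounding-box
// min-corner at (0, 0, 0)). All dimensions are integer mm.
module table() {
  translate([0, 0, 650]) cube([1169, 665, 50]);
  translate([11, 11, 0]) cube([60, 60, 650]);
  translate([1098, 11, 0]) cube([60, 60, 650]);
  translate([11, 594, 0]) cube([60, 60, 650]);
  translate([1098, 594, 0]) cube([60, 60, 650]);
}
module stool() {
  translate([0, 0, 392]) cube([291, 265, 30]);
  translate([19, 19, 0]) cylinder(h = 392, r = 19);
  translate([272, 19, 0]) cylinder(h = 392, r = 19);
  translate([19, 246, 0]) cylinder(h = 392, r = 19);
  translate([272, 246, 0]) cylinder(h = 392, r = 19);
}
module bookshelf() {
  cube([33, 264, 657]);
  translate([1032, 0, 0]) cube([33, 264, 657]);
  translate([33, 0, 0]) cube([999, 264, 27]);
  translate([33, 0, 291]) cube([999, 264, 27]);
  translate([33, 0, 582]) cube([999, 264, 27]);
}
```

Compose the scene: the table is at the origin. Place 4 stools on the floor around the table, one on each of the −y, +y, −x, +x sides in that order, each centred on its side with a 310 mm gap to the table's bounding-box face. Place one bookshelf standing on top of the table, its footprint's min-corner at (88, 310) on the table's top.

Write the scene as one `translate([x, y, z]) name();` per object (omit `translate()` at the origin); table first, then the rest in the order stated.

table();
translate([439, -575, 0]) stool();
translate([439, 975, 0]) stool();
translate([-601, 200, 0]) stool();
translate([1479, 200, 0]) stool();
translate([88, 310, 700]) bookshelf();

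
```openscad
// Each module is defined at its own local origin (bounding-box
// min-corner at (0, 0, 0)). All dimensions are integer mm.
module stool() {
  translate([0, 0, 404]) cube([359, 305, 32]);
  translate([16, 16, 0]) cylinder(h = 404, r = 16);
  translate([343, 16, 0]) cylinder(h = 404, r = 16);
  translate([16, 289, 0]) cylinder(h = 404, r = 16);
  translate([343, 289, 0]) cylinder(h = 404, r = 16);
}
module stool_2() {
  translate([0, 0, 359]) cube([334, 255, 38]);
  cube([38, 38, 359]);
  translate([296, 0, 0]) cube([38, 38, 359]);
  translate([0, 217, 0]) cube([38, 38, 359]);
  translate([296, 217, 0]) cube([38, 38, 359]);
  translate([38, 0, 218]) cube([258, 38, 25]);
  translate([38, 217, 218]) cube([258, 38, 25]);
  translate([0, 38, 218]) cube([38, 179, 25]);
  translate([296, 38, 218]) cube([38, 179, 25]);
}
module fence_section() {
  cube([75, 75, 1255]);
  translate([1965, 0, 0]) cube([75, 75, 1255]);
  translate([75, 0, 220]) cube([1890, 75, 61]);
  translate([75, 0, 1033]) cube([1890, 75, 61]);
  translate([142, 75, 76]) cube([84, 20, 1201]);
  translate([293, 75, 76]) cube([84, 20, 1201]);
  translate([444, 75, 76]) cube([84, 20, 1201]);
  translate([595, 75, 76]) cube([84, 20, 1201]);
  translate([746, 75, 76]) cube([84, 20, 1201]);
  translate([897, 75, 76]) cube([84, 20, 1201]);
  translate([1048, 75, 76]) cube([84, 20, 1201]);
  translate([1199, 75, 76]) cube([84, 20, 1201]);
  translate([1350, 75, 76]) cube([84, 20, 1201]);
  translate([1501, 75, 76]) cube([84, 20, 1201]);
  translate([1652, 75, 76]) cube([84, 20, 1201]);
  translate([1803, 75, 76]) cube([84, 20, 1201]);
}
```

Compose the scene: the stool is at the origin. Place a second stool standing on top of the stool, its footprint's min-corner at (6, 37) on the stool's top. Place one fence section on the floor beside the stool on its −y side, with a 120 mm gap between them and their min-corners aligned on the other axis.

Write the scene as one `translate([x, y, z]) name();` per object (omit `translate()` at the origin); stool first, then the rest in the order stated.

stool();
translate([6, 37, 436]) stool_2();
translate([0, -215, 0]) fence_section();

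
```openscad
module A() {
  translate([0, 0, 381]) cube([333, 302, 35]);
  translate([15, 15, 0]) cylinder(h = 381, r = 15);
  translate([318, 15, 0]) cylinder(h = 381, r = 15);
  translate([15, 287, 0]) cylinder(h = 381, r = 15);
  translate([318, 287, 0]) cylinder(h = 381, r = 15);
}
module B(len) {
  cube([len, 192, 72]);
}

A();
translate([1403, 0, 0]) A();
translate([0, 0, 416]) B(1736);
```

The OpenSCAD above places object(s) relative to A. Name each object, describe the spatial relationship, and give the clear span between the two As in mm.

Second stool starts at x = 1403; first ends at x = 333; clear span = 1403 − 333 = 1070 mm.

A is a stool. B is a beam. A beam spans the tops of two stools. The clear span between the two stools is 1070 mm.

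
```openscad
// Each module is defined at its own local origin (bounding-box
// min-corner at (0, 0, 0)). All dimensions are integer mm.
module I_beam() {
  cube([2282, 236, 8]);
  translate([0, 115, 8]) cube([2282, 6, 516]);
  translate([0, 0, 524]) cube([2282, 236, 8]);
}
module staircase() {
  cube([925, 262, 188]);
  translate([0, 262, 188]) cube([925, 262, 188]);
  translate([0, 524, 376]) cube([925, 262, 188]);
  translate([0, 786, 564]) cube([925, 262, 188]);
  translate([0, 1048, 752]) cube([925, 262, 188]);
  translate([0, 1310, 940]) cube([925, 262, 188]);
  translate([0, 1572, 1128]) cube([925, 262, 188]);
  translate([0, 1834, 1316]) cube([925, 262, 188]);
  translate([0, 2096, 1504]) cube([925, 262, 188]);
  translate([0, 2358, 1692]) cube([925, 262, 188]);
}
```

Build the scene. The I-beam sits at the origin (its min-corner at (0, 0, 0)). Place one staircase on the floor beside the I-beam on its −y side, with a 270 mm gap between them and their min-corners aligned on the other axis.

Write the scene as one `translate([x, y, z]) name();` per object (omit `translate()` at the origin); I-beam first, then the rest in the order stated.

I_beam();
translate([0, -2890, 0]) staircase();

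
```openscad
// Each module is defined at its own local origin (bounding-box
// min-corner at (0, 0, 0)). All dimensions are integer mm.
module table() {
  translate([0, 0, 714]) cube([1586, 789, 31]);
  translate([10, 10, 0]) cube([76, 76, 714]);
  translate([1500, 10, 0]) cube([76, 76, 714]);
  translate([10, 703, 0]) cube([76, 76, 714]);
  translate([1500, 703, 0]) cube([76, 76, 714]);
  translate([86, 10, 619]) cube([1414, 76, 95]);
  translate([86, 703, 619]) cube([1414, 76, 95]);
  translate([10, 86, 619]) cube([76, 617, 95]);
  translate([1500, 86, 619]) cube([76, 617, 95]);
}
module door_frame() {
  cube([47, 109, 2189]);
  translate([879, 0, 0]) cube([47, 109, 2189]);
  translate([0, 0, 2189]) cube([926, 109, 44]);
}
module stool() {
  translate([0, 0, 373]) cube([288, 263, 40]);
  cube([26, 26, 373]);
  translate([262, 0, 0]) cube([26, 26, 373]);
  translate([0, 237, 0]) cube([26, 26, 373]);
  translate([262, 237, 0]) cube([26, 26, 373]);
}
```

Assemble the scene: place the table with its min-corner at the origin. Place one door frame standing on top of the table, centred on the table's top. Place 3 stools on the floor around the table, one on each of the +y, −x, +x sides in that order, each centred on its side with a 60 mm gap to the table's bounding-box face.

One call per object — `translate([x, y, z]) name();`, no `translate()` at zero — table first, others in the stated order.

table();
translate([330, 340, 745]) door_frame();
translate([649, 849, 0]) stool();
translate([-348, 263, 0]) stool();
translate([1646, 263, 0]) stool();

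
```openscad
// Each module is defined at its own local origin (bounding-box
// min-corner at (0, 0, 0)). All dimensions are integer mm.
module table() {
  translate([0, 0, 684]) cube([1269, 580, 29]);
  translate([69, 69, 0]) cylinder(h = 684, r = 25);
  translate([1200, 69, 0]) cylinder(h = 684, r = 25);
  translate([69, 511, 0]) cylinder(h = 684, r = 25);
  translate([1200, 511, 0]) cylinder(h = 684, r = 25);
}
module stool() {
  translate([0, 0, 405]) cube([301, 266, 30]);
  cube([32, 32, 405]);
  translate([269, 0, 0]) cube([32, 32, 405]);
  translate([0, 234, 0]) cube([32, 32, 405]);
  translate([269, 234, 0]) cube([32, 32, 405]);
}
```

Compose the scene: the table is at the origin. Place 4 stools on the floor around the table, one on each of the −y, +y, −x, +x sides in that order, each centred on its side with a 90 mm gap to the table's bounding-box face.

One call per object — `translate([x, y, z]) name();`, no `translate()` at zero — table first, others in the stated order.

table();
translate([484, -356, 0]) stool();
translate([484, 670, 0]) stool();
translate([-391, 157, 0]) stool();
translate([1359, 157, 0]) stool();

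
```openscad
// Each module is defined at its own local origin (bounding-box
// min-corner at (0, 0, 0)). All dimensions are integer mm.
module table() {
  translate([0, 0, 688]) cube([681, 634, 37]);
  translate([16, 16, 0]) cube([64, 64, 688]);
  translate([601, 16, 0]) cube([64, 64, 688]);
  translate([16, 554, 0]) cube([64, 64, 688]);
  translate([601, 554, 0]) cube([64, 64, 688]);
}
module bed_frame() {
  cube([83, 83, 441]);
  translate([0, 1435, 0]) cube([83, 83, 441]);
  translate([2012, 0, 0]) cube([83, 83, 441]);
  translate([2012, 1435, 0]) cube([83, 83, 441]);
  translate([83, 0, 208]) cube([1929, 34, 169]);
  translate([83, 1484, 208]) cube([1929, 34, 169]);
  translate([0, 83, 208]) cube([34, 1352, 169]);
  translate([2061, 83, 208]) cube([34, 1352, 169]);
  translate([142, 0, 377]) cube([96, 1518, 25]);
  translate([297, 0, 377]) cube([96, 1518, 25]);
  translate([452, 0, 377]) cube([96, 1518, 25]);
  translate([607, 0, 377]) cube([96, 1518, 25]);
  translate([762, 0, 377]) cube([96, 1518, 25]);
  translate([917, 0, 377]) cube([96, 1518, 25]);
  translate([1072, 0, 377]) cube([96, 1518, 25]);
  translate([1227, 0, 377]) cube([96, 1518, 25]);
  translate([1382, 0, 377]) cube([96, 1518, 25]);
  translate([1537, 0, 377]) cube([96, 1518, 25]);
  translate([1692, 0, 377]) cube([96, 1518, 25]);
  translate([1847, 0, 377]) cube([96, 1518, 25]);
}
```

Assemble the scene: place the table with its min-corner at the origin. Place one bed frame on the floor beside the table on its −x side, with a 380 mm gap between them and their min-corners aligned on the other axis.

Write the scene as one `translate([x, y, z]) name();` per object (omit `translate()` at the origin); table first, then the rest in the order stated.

table();
translate([-2475, 0, 0]) bed_frame();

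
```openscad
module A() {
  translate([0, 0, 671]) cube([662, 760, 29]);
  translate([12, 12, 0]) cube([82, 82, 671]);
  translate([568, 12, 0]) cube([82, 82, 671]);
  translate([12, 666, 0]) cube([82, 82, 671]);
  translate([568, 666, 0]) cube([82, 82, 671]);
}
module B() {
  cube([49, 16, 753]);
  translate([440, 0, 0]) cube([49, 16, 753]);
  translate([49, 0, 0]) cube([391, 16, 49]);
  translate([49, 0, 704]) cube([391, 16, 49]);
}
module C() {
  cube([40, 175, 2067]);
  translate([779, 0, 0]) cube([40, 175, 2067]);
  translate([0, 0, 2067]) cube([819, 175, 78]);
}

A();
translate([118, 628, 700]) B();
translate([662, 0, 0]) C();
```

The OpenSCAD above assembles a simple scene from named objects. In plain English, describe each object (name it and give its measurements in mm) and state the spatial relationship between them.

A is a table with a 662×760 mm rectangular top, 29 mm thick, top surface at z = 700 mm, supported by four 82×82 mm square legs, each inset 12 mm from the nearest pair of top edges, running from the floor.

B is a picture frame with a 391×655 mm rectangular opening (x by z) and a uniform 49 mm border on every side. Frame depth is 16 mm along y. It is built from two vertical stiles running the full outside height and two horizontal rails spanning the gap between the stiles.

C is a door frame. The clear opening is 739 mm wide and 2067 mm high. Two 40 mm wide jambs, 175 mm deep, stand either side of the opening from the floor to the top of the opening. A 78 mm thick head sits across the top of both jambs, spanning the full outside width of the frame.

The picture frame is on top of the table. The door frame is against the table's +x side, with their −y faces flush.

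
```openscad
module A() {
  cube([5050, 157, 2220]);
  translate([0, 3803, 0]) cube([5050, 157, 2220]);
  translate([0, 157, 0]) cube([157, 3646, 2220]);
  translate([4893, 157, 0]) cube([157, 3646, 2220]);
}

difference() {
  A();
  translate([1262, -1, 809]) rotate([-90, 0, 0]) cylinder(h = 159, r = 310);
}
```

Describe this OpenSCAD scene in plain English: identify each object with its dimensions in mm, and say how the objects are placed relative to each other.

A is the wall frame of a small rectangular building: four walls, each 2220 mm tall and 157 mm thick, enclosing a footprint 5050 mm (x) by 3960 mm (y) outside-to-outside, with no floor or roof. The front and back walls (the −y and +y sides) span the full width; the two side walls fit between them.

The house frame has a circular hole of radius 310 mm through its front wall, centred at (x = 1262, z = 809).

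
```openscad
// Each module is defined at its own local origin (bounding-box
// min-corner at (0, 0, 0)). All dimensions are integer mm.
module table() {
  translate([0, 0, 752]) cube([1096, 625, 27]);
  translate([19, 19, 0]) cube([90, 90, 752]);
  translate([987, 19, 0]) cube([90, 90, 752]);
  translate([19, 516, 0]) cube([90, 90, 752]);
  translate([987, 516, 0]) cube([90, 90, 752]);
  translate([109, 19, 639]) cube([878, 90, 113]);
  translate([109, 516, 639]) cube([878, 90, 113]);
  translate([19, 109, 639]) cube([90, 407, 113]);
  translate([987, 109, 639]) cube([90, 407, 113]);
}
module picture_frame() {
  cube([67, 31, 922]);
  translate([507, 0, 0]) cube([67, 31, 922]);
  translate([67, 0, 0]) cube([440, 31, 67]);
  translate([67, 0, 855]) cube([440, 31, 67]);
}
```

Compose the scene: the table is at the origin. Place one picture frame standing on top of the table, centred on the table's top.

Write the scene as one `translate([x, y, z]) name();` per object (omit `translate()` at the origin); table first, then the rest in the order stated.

table();
translate([261, 297, 779]) picture_frame();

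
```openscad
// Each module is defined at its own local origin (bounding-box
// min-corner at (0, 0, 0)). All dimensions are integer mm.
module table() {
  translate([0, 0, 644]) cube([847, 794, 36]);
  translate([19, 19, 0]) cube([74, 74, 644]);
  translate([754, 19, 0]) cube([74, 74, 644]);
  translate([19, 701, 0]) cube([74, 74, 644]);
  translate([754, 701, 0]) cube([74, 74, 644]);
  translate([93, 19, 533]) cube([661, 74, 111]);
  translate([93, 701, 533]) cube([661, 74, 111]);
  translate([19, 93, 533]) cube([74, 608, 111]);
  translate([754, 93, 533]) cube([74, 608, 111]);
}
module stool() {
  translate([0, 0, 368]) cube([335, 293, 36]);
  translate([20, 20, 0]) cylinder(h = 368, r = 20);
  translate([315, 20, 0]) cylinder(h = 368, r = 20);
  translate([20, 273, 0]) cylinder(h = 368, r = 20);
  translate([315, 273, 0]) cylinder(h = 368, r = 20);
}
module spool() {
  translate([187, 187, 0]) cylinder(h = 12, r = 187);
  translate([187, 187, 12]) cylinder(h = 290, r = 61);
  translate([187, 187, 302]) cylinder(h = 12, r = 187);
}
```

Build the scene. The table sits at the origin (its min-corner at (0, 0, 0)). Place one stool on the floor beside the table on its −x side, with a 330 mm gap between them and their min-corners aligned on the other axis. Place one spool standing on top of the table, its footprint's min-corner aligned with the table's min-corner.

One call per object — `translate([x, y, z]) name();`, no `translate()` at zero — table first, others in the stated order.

table();
translate([-665, 0, 0]) stool();
translate([0, 0, 680]) spool();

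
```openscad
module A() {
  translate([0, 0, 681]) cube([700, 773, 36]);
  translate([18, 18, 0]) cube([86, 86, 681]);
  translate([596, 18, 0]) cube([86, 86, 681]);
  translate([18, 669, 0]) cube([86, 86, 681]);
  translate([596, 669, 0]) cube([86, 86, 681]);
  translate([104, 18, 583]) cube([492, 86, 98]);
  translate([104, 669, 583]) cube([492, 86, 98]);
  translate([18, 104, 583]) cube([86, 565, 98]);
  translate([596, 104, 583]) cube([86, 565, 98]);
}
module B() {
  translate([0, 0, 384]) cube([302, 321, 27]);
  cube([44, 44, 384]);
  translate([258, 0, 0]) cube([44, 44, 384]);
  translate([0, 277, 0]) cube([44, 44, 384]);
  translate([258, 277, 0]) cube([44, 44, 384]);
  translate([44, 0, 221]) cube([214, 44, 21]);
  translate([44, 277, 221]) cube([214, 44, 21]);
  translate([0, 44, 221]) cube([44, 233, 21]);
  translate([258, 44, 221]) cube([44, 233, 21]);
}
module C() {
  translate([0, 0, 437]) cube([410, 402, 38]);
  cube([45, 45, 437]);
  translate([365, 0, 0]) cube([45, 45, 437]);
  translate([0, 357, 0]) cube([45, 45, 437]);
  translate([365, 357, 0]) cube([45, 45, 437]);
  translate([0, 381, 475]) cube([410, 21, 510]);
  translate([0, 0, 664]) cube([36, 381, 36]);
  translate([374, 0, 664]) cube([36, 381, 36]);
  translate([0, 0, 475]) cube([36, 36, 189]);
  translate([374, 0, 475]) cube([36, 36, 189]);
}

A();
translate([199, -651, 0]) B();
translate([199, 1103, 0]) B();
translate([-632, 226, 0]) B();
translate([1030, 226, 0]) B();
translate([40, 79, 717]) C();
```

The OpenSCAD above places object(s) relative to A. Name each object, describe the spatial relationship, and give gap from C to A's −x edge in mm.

A is a table. B is a stool. C is a chair. Four stools sit around the table at the −y, +y, −x, +x sides. The chair is on top of the table. The gap from the chair to the table's −x edge is 40 mm.

The chair's min-x is at 40; the table's min-x is 0; gap = 40 mm.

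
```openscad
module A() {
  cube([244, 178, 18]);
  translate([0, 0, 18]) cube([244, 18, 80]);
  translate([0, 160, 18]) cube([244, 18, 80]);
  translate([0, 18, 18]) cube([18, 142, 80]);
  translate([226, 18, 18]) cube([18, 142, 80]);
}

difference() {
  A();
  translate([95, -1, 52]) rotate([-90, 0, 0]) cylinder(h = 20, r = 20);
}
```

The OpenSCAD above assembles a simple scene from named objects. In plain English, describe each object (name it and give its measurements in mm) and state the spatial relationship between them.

A is an open-topped rectangular box: outside dimensions 244×178×98 mm, with a uniform wall and base thickness of 18 mm. The base is a full 244×178 slab on the floor; four walls sit on top of the base. The front and back walls (the −y and +y sides) span the full width; the two side walls fit between them.

The open box has a circular hole of radius 20 mm through its front wall, centred at (x = 95, z = 52).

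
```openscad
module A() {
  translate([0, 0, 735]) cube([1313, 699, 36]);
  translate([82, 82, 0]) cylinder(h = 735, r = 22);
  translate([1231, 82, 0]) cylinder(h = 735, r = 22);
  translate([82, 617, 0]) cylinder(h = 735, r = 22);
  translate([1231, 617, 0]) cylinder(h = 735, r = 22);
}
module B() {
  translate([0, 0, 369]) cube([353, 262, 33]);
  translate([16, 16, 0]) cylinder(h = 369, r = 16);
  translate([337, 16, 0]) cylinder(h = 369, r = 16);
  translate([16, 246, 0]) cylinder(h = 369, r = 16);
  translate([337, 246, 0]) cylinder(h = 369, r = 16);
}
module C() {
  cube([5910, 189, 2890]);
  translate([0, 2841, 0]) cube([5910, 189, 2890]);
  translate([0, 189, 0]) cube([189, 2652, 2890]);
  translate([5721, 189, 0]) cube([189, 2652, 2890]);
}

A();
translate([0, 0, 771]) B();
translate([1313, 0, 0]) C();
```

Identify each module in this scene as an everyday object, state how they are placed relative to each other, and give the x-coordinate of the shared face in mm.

The table's +x face and the house frame's −x face are both at x = 1313 mm.

A is a table. B is a stool. C is a house frame. The stool is on top of the table. The house frame is against the table's +x side, with their −y faces flush. The x-coordinate of the shared face is 1313 mm.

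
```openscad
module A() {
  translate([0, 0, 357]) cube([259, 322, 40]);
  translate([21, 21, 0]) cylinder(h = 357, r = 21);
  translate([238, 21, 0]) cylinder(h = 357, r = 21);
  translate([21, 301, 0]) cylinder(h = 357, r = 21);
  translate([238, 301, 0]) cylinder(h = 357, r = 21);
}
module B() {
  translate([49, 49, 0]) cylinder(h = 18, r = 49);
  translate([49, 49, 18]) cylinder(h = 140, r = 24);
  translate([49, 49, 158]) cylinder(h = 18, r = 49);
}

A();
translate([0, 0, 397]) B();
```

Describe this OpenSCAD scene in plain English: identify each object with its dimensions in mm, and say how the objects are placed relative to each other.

A is a simple wooden stool: a rectangular seat 259 mm (x) by 322 mm (y), 40 mm thick, top face at z = 397 mm, on four round legs, each 42 mm in diameter. The legs rest on z = 0, each leg's axis is inset half a diameter from the nearest pair of seat edges (so the leg's bounding box is flush with the corner).

B is a spool: two coaxial disc flanges of radius 49 mm and thickness 18 mm, joined by a core cylinder of radius 24 mm and height 140 mm. The lower flange rests on z = 0 and the three cylinders share a vertical axis.

The spool is on top of the stool.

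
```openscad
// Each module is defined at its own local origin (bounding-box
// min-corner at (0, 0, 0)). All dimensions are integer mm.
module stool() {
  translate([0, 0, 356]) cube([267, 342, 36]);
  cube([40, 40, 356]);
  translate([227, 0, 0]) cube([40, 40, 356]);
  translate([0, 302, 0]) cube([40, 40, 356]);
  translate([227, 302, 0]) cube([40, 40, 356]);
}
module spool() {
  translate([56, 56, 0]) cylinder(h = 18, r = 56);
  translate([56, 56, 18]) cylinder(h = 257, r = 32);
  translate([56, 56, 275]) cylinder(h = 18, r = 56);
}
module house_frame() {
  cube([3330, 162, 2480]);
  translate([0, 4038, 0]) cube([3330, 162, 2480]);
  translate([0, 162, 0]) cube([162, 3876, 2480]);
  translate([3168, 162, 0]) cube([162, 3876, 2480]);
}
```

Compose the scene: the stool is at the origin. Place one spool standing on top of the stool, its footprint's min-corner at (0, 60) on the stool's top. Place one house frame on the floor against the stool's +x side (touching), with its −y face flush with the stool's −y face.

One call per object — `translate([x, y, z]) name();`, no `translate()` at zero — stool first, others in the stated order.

stool();
translate([0, 60, 392]) spool();
translate([267, 0, 0]) house_frame();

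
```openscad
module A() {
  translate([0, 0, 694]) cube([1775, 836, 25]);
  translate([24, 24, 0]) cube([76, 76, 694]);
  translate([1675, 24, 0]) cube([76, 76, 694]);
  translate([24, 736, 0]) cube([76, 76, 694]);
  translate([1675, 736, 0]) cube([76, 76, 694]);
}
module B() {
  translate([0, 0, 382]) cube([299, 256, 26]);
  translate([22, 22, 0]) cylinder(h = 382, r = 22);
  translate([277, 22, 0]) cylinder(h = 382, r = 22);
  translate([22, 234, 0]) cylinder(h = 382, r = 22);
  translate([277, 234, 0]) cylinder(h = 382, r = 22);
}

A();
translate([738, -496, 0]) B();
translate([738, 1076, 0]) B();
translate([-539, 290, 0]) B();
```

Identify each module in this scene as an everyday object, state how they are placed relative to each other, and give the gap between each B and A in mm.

A is a table. B is a stool. Three stools sit around the table at the −y, +y, −x sides. The gap between each stool and the table is 240 mm.

Each stool's nearest face is 240 mm from the table's bounding box.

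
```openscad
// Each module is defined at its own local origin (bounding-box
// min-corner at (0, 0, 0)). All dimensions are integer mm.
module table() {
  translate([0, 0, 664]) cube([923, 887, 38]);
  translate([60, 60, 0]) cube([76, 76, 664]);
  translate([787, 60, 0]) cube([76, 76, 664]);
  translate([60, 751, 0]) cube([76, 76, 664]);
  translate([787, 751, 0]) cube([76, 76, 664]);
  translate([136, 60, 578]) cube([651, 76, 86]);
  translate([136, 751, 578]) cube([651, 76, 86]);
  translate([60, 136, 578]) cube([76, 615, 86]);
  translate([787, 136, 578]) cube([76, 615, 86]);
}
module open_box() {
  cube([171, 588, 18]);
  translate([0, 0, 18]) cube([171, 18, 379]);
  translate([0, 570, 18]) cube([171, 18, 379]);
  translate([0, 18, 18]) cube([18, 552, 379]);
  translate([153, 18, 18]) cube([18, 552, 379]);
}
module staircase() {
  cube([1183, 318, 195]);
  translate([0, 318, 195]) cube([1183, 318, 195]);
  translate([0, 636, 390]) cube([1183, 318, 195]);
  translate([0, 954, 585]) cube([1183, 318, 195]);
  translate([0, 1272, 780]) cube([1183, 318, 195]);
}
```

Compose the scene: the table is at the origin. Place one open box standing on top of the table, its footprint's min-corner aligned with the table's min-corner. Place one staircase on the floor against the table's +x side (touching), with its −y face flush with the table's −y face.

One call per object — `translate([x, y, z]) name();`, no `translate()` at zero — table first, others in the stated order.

table();
translate([0, 0, 702]) open_box();
translate([923, 0, 0]) staircase();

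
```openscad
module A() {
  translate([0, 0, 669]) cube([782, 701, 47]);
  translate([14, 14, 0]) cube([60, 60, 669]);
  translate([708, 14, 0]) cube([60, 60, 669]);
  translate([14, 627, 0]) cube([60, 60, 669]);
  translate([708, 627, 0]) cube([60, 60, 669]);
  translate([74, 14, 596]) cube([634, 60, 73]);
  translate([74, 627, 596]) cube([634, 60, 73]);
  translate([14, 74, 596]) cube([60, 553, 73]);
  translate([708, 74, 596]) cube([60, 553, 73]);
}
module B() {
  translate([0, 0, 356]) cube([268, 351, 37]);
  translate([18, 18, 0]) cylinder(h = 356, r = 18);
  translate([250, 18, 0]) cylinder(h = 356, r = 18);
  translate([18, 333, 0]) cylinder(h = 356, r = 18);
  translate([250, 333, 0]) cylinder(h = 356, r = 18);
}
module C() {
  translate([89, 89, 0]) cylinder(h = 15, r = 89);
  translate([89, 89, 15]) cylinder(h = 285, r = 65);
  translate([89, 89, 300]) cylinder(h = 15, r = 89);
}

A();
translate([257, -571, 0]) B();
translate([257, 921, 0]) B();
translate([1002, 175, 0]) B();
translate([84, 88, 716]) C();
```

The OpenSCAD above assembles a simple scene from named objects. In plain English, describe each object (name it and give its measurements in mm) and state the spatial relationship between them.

A is a rectangular dining table. The top is 782×701×47 mm with its upper surface at z = 716 mm. It stands on four 60×60 mm square legs, each inset 14 mm from the nearest pair of top edges, running from the floor to the underside of the top. Four apron rails, 60 mm thick and 73 mm tall, run between adjacent legs with their top edges flush with the underside of the top and their outer faces flush with the legs' outer faces.

B is a four-legged stool. The seat is 268×351 mm, 37 mm thick, top at z = 393 mm. It stands on four round legs, each 36 mm in diameter, from z = 0 to the seat underside, each leg's axis is inset half a diameter from the nearest pair of seat edges (so the leg's bounding box is flush with the corner).

C is a spool: two coaxial disc flanges of radius 89 mm and thickness 15 mm, joined by a core cylinder of radius 65 mm and height 285 mm. The lower flange rests on z = 0 and the three cylinders share a vertical axis.

Three stools sit around the table at the −y, +y, +x sides. The spool is on top of the table.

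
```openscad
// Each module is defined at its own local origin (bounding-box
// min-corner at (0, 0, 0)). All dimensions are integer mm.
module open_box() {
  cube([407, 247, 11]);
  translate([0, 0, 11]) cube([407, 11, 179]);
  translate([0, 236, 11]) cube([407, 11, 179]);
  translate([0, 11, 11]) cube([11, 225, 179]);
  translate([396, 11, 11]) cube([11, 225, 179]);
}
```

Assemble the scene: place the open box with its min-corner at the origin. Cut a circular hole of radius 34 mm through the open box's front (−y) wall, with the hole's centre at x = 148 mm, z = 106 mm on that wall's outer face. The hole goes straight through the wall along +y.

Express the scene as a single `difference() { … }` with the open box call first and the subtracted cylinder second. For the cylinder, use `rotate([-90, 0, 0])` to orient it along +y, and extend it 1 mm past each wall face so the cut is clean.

difference() {
  open_box();
  translate([148, -1, 106]) rotate([-90, 0, 0]) cylinder(h = 13, r = 34);
}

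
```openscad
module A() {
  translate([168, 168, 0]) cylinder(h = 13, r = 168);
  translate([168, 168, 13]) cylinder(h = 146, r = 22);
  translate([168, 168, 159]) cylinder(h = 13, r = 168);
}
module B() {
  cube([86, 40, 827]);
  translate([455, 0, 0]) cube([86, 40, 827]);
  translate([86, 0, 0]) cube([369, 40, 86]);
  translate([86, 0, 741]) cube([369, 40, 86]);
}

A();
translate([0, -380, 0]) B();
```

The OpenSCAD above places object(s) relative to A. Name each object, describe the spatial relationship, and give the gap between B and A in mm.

The picture frame's nearest face is 340 mm from the spool's −y face.

A is a spool. B is a picture frame. The picture frame is on the floor beside the spool on its −y side. The gap between the picture frame and the spool is 340 mm.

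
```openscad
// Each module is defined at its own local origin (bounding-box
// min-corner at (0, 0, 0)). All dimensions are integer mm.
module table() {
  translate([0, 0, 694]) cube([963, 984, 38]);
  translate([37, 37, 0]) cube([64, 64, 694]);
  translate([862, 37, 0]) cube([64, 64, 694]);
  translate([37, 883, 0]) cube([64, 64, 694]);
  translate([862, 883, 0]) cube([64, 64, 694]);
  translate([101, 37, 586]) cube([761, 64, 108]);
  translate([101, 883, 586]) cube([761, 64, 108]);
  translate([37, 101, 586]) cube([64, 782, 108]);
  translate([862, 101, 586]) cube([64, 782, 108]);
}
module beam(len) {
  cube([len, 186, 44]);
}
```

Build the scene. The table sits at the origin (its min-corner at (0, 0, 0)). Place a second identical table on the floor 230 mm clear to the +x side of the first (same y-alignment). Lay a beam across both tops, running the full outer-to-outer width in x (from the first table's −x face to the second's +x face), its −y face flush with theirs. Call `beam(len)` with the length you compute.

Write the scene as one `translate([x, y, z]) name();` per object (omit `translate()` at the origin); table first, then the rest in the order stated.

table();
translate([1193, 0, 0]) table();
translate([0, 0, 732]) beam(2156);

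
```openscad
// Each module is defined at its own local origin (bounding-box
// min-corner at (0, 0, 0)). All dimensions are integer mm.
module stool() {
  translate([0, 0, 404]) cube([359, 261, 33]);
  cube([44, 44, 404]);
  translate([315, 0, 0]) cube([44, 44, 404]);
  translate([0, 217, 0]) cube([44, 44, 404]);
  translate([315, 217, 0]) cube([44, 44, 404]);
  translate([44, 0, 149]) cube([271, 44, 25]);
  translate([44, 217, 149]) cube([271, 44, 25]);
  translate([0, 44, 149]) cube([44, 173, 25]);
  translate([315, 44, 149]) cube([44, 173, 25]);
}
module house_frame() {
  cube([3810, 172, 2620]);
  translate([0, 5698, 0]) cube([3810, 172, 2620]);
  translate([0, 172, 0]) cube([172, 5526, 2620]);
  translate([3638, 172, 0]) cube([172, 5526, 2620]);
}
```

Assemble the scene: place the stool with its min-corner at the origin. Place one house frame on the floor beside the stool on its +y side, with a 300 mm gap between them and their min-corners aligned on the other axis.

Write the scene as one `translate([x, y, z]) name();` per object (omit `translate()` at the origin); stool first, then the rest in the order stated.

stool();
translate([0, 561, 0]) house_frame();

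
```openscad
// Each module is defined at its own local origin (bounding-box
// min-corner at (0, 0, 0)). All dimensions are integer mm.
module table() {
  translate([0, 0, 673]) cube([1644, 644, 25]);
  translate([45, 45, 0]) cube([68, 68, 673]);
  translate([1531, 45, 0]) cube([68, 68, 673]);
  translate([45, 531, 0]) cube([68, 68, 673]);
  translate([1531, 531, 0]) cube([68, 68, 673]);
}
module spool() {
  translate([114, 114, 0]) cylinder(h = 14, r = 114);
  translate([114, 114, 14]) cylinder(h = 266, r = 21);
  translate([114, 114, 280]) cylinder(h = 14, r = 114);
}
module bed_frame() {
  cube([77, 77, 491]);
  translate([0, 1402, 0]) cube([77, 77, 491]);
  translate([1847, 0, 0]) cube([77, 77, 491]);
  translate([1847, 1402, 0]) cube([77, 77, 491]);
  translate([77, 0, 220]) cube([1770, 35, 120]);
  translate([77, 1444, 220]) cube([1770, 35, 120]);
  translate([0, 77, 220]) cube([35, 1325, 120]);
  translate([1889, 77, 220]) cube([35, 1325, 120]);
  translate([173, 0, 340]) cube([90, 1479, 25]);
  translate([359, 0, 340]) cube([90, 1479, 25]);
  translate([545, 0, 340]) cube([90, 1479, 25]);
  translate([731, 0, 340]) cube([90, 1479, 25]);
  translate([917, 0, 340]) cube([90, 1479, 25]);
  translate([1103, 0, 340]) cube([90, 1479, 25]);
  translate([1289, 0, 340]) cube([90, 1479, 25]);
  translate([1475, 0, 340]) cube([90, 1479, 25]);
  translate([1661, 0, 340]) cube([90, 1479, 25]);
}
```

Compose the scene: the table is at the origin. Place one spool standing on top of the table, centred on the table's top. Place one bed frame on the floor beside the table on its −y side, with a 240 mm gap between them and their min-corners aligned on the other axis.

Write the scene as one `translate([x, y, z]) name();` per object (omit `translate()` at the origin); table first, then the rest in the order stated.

table();
translate([708, 208, 698]) spool();
translate([0, -1719, 0]) bed_frame();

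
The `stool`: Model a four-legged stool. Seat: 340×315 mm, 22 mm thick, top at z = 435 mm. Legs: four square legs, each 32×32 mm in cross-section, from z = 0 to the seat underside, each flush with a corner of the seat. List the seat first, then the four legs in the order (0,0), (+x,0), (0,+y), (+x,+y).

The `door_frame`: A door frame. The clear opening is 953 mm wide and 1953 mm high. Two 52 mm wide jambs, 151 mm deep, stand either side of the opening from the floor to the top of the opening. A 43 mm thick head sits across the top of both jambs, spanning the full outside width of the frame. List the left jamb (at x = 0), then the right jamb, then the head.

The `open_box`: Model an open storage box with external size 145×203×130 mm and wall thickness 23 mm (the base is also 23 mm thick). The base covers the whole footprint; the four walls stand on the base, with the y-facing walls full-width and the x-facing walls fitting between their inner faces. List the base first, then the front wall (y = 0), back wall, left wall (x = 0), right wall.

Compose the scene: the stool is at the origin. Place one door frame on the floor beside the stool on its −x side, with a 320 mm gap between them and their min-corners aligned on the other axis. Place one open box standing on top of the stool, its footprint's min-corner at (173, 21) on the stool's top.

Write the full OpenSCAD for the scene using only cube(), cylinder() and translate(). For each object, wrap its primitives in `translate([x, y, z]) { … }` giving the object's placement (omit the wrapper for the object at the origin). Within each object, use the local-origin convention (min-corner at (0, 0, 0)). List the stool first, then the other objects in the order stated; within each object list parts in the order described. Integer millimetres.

translate([0, 0, 413]) cube([340, 315, 22]);
cube([32, 32, 413]);
translate([308, 0, 0]) cube([32, 32, 413]);
translate([0, 283, 0]) cube([32, 32, 413]);
translate([308, 283, 0]) cube([32, 32, 413]);
translate([-1377, 0, 0]) {
  cube([52, 151, 1953]);
  translate([1005, 0, 0]) cube([52, 151, 1953]);
  translate([0, 0, 1953]) cube([1057, 151, 43]);
}
translate([173, 21, 435]) {
  cube([145, 203, 23]);
  translate([0, 0, 23]) cube([145, 23, 107]);
  translate([0, 180, 23]) cube([145, 23, 107]);
  translate([0, 23, 23]) cube([23, 157, 107]);
  translate([122, 23, 23]) cube([23, 157, 107]);
}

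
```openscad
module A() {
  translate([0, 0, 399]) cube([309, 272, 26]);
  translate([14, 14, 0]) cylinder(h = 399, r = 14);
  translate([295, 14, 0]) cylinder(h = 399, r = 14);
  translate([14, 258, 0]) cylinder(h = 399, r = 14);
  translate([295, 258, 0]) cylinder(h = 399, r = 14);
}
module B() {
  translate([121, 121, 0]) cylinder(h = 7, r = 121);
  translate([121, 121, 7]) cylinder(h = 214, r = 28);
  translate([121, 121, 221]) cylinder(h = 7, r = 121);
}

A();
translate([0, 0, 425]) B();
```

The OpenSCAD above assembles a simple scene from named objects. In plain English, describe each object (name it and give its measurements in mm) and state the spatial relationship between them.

A is a four-legged stool. The seat is a 309×272×26 mm slab whose top surface is at z = 425 mm; four round legs, each 28 mm in diameter, run from the floor (z = 0) to the underside of the seat, each leg's axis is inset half a diameter from the nearest pair of seat edges (so the leg's bounding box is flush with the corner).

B is a spool: two coaxial disc flanges of radius 121 mm and thickness 7 mm, joined by a core cylinder of radius 28 mm and height 214 mm. The lower flange rests on z = 0 and the three cylinders share a vertical axis.

The spool is on top of the stool.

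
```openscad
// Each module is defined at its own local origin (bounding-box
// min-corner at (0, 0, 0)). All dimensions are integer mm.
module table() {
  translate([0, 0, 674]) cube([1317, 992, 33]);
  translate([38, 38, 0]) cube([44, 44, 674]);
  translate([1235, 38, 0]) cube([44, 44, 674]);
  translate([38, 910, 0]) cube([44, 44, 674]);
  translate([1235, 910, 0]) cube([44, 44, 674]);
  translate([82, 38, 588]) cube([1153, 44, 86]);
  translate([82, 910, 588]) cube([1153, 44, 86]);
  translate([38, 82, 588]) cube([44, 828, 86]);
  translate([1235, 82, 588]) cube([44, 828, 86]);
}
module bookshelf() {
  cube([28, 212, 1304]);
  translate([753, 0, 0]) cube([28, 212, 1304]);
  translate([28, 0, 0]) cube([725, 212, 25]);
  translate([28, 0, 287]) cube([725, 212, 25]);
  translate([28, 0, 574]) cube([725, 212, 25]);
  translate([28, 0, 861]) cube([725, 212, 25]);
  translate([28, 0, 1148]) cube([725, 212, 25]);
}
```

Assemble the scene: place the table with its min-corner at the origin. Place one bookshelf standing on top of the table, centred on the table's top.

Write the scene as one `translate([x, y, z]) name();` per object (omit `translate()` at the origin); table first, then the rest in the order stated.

table();
translate([268, 390, 707]) bookshelf();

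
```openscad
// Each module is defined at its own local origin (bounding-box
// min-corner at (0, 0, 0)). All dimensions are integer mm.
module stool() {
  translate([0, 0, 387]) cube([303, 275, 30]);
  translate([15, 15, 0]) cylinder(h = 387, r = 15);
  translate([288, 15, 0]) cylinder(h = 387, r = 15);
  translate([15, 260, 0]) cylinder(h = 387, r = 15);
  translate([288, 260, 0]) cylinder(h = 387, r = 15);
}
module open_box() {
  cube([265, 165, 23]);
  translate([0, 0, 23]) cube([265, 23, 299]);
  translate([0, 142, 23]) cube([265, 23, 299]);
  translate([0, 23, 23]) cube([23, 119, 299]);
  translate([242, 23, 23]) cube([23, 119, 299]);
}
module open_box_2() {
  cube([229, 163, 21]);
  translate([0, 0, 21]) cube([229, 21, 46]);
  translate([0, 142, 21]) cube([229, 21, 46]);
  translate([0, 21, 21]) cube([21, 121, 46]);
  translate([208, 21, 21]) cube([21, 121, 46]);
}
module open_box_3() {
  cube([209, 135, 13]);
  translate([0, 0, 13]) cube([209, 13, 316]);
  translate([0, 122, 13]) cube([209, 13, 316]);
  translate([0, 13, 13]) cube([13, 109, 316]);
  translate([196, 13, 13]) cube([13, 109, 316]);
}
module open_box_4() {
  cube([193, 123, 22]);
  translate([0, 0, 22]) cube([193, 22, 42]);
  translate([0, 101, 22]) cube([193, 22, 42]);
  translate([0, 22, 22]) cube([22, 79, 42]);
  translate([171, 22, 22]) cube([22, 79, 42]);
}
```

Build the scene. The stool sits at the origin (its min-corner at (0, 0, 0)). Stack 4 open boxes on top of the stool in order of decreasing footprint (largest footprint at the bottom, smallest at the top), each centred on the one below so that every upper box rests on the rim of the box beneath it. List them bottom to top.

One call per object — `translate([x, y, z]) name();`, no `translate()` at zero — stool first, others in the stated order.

stool();
translate([19, 55, 417]) open_box();
translate([37, 56, 739]) open_box_2();
translate([47, 70, 806]) open_box_3();
translate([55, 76, 1135]) open_box_4();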